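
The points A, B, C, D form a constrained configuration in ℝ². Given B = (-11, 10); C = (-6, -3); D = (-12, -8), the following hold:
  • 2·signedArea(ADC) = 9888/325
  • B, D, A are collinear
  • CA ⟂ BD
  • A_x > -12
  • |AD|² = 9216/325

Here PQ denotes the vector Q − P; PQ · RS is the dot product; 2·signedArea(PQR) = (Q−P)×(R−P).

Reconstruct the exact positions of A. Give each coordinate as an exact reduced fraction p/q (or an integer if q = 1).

1. A_x = -3804/325  [B, D, A are collinear ∩ CA ⟂ BD]
2. A_y = -872/325  [B, D, A are collinear ∩ CA ⟂ BD]
   → A = (-3804/325, -872/325)

A = (-3804/325, -872/325)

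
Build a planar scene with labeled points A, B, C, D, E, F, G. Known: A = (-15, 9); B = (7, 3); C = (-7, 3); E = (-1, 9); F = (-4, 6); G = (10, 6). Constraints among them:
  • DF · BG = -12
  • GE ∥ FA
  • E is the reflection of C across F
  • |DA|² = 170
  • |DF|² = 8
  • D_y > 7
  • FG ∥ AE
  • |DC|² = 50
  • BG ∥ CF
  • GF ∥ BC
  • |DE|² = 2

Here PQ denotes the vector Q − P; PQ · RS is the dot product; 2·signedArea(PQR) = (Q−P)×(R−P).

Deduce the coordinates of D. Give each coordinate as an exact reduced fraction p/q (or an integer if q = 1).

1. D_x = -2  [line -3·x + -3·y + 18 = 0 ∩ |DE|² = 2]
2. D_y = 8  [line -3·x + -3·y + 18 = 0 ∩ |DE|² = 2]
   → D = (-2, 8)

D = (-2, 8)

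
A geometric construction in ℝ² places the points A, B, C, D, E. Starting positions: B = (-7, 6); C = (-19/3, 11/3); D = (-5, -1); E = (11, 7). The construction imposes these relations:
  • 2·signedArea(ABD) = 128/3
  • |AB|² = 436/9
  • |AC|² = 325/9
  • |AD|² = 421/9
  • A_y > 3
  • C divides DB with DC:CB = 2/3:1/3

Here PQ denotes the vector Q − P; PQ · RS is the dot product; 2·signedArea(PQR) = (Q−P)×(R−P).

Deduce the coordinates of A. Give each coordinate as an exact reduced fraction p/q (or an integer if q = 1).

1. A_x = -1/3  [line 7·x + 2·y + -17/3 = 0 ∩ |AD|² = 421/9]
2. A_y = 4  [line 7·x + 2·y + -17/3 = 0 ∩ |AD|² = 421/9]
   → A = (-1/3, 4)

A = (-1/3, 4)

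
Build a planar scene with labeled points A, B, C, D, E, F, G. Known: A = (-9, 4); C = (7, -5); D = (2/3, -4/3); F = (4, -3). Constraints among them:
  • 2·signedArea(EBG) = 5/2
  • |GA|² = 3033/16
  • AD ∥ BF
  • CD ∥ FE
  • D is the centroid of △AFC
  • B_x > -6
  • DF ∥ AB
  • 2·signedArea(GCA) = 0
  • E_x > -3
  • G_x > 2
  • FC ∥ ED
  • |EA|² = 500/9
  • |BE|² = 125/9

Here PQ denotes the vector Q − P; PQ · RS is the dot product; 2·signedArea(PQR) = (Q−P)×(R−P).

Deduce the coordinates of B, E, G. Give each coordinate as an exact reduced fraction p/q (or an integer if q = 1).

1. B_x = -17/3  [AD ∥ BF ∩ DF ∥ AB]
2. B_y = 7/3  [AD ∥ BF ∩ DF ∥ AB]
   → B = (-17/3, 7/3)
3. E_x = -7/3  [FC ∥ ED ∩ CD ∥ FE]
4. E_y = 2/3  [FC ∥ ED ∩ CD ∥ FE]
   → E = (-7/3, 2/3)
5. G_x = 3  [2·signedArea(GCA) = 0 ∩ 2·signedArea(EBG) = 5/2]
6. G_y = -11/4  [2·signedArea(GCA) = 0 ∩ 2·signedArea(EBG) = 5/2]
   → G = (3, -11/4)

B = (-17/3, 7/3)
E = (-7/3, 2/3)
G = (3, -11/4)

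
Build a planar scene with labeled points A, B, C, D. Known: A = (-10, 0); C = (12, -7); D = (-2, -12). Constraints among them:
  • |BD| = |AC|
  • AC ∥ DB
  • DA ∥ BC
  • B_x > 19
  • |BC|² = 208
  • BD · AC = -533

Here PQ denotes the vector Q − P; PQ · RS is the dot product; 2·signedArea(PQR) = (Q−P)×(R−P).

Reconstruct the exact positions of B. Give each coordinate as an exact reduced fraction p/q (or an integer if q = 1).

1. B_x = 20  [DA ∥ BC ∩ AC ∥ DB]
2. B_y = -19  [DA ∥ BC ∩ AC ∥ DB]
   → B = (20, -19)

B = (20, -19)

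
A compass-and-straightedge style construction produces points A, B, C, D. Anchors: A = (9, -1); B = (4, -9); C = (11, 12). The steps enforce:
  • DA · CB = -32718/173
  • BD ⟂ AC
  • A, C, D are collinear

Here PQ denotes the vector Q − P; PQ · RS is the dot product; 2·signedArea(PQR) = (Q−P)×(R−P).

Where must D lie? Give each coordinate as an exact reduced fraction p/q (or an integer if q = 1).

D = (1329/173, -1655/173)

1. D_x = 1329/173  [A, C, D are collinear ∩ BD ⟂ AC]
2. D_y = -1655/173  [A, C, D are collinear ∩ BD ⟂ AC]
   → D = (1329/173, -1655/173)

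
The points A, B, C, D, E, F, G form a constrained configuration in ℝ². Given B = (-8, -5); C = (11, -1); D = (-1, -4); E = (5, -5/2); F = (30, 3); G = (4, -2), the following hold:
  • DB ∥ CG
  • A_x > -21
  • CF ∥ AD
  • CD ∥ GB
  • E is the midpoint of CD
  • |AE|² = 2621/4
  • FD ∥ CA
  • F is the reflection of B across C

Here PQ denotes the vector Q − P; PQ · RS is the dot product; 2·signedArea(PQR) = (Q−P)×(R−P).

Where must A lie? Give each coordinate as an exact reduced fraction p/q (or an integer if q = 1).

A = (-20, -8)

1. A_x = -20  [CF ∥ AD ∩ FD ∥ CA]
2. A_y = -8  [CF ∥ AD ∩ FD ∥ CA]
   → A = (-20, -8)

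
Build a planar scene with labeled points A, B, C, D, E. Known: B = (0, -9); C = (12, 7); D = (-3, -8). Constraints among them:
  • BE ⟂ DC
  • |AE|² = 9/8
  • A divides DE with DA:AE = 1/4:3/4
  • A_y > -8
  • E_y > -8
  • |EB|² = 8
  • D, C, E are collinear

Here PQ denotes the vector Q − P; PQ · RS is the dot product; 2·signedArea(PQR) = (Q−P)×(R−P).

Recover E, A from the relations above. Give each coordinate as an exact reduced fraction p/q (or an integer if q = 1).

A = (-11/4, -31/4)
E = (-2, -7)

1. E_x = -2  [D, C, E are collinear ∩ BE ⟂ DC]
2. E_y = -7  [D, C, E are collinear ∩ BE ⟂ DC]
   → E = (-2, -7)
3. A_x = -11/4  [A divides DE with DA:AE = 1/4:3/4]
4. A_y = -31/4  [A divides DE with DA:AE = 1/4:3/4]
   → A = (-11/4, -31/4)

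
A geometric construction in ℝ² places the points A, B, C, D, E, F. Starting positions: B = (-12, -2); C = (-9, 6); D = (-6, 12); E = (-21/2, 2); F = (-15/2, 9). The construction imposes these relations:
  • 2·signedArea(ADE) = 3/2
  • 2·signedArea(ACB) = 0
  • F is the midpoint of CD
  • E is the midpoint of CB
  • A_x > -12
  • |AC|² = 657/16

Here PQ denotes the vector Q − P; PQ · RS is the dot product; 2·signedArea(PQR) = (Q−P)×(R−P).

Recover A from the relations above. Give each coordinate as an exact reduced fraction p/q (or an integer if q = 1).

1. A_x = -45/4  [2·signedArea(ACB) = 0 ∩ 2·signedArea(ADE) = 3/2]
2. A_y = 0  [2·signedArea(ACB) = 0 ∩ 2·signedArea(ADE) = 3/2]
   → A = (-45/4, 0)

A = (-45/4, 0)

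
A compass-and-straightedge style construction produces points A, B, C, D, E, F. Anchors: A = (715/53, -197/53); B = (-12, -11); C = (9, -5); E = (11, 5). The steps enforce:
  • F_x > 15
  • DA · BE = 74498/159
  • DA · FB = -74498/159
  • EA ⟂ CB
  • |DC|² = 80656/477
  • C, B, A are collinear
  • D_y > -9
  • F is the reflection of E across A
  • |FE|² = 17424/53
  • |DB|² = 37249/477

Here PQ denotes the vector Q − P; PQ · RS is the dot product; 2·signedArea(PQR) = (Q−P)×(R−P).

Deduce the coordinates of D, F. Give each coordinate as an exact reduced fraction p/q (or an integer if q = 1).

D = (-557/159, -1363/159)
F = (847/53, -659/53)

1. D_x = -557/159  [line -23·x + -16·y + -34619/159 = 0 ∩ |DC|² = 80656/477]
2. D_y = -1363/159  [line -23·x + -16·y + -34619/159 = 0 ∩ |DC|² = 80656/477]
   → D = (-557/159, -1363/159)
3. F_x = 847/53  [F is the reflection of E across A]
4. F_y = -659/53  [F is the reflection of E across A]
   → F = (847/53, -659/53)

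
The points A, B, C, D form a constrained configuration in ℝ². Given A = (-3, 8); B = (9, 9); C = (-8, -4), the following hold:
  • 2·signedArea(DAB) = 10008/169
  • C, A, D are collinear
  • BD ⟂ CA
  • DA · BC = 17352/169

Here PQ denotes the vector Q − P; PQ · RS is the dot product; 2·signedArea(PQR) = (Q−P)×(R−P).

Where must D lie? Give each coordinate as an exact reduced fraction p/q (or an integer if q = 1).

D = (-147/169, 2216/169)

1. D_x = -147/169  [C, A, D are collinear ∩ BD ⟂ CA]
2. D_y = 2216/169  [C, A, D are collinear ∩ BD ⟂ CA]
   → D = (-147/169, 2216/169)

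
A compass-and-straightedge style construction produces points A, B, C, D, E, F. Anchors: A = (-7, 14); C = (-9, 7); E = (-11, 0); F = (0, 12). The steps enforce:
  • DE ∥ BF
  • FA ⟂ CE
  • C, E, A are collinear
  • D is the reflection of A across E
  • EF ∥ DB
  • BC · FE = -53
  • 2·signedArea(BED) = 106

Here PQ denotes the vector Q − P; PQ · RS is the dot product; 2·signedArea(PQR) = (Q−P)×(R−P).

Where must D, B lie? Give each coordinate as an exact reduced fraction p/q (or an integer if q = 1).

B = (-4, -2)
D = (-15, -14)

1. D_x = -15  [D is the reflection of A across E]
2. D_y = -14  [D is the reflection of A across E]
   → D = (-15, -14)
3. B_x = -4  [DE ∥ BF ∩ EF ∥ DB]
4. B_y = -2  [DE ∥ BF ∩ EF ∥ DB]
   → B = (-4, -2)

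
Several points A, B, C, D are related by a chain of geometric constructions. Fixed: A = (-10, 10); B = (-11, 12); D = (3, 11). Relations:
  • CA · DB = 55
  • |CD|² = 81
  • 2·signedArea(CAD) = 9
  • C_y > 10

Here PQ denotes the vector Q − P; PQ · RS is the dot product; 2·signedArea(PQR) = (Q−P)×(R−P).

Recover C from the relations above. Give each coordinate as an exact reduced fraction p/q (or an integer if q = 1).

1. C_x = -6  [2·signedArea(CAD) = 9 ∩ CA · DB = 55]
2. C_y = 11  [2·signedArea(CAD) = 9 ∩ CA · DB = 55]
   → C = (-6, 11)

C = (-6, 11)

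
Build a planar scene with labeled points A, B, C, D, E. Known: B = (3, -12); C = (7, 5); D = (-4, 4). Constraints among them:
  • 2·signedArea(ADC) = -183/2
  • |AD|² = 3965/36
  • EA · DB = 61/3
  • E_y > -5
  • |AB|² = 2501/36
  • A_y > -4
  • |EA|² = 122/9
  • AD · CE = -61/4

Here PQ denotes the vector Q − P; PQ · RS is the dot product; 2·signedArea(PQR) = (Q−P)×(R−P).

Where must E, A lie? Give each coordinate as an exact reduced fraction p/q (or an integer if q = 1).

1. A_x = 19/6  [line -1·x + 11·y + 87/2 = 0 ∩ |AD|² = 3965/36]
2. A_y = -11/3  [line -1·x + 11·y + 87/2 = 0 ∩ |AD|² = 3965/36]
   → A = (19/6, -11/3)
3. E_x = -1/2  [EA · DB = 61/3 ∩ AD · CE = -61/4]
4. E_y = -4  [EA · DB = 61/3 ∩ AD · CE = -61/4]
   → E = (-1/2, -4)

A = (19/6, -11/3)
E = (-1/2, -4)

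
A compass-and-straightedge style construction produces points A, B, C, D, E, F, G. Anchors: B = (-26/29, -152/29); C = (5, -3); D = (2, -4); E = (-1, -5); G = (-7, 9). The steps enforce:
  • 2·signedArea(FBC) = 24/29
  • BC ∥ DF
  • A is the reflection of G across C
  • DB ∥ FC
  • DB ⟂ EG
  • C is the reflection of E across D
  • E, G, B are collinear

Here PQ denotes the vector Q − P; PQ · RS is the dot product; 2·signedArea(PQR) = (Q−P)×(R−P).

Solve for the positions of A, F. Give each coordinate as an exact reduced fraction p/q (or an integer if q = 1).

A = (17, -15)
F = (229/29, -51/29)

1. A_x = 17  [A is the reflection of G across C]
2. A_y = -15  [A is the reflection of G across C]
   → A = (17, -15)
3. F_x = 229/29  [DB ∥ FC ∩ BC ∥ DF]
4. F_y = -51/29  [DB ∥ FC ∩ BC ∥ DF]
   → F = (229/29, -51/29)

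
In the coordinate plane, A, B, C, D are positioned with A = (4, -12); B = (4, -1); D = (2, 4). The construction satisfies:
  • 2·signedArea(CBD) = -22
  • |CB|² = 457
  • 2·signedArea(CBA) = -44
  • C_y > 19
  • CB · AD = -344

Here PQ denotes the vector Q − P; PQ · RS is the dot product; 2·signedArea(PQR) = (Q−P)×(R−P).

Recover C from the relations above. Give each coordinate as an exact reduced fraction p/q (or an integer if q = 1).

C = (0, 20)

1. C_x = 0  [2·signedArea(CBD) = -22 ∩ 2·signedArea(CBA) = -44]
2. C_y = 20  [2·signedArea(CBD) = -22 ∩ 2·signedArea(CBA) = -44]
   → C = (0, 20)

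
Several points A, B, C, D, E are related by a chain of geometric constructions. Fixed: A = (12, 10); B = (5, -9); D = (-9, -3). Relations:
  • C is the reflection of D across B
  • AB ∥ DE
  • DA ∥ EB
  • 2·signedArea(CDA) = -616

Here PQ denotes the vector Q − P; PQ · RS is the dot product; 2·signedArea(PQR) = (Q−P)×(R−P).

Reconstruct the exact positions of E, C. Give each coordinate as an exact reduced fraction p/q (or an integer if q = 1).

1. E_x = -16  [DA ∥ EB ∩ AB ∥ DE]
2. E_y = -22  [DA ∥ EB ∩ AB ∥ DE]
   → E = (-16, -22)
3. C_x = 19  [C is the reflection of D across B]
4. C_y = -15  [C is the reflection of D across B]
   → C = (19, -15)

C = (19, -15)
E = (-16, -22)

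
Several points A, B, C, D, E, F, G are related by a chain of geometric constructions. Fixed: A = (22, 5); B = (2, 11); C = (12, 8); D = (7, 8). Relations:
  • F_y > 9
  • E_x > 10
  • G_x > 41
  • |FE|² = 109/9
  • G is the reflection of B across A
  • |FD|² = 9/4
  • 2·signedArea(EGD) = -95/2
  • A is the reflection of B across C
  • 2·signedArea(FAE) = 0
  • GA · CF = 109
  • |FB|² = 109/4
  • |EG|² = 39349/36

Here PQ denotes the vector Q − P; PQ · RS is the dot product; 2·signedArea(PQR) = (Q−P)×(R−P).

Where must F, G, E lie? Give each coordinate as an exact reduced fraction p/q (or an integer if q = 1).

E = (31/3, 17/2)
F = (7, 19/2)
G = (42, -1)

1. G_x = 42  [G is the reflection of B across A]
2. G_y = -1  [G is the reflection of B across A]
   → G = (42, -1)
3. F_x = 7  [line -20·x + 6·y + 83 = 0 ∩ |FD|² = 9/4]
4. F_y = 19/2  [line -20·x + 6·y + 83 = 0 ∩ |FD|² = 9/4]
   → F = (7, 19/2)
5. E_x = 31/3  [2·signedArea(FAE) = 0 ∩ 2·signedArea(EGD) = -95/2]
6. E_y = 17/2  [2·signedArea(FAE) = 0 ∩ 2·signedArea(EGD) = -95/2]
   → E = (31/3, 17/2)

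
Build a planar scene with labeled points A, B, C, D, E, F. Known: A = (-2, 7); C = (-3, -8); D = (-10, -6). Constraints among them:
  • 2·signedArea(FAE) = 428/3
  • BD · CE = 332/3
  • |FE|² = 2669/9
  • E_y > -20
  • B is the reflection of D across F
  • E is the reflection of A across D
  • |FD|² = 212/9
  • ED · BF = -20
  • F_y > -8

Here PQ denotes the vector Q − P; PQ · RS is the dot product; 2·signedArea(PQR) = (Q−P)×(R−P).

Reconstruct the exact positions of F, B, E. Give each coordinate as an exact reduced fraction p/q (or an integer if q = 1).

B = (-2/3, -26/3)
E = (-18, -19)
F = (-16/3, -22/3)

1. E_x = -18  [E is the reflection of A across D]
2. E_y = -19  [E is the reflection of A across D]
   → E = (-18, -19)
3. F_x = -16/3  [line 26·x + -16·y + 64/3 = 0 ∩ |FD|² = 212/9]
4. F_y = -22/3  [line 26·x + -16·y + 64/3 = 0 ∩ |FD|² = 212/9]
   → F = (-16/3, -22/3)
5. B_x = -2/3  [B is the reflection of D across F]
6. B_y = -26/3  [B is the reflection of D across F]
   → B = (-2/3, -26/3)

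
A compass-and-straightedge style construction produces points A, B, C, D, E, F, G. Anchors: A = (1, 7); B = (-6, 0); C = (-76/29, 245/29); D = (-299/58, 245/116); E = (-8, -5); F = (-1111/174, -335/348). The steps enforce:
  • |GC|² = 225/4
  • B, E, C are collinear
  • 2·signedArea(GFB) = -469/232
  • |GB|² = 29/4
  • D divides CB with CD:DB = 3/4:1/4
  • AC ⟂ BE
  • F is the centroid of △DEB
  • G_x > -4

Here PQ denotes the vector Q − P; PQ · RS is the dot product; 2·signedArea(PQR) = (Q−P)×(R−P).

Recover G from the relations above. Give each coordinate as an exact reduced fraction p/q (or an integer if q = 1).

G = (-7/2, 1)

1. G_x = -7/2  [line -335/348·x + 67/174·y + -871/232 = 0 ∩ |GB|² = 29/4]
2. G_y = 1  [line -335/348·x + 67/174·y + -871/232 = 0 ∩ |GB|² = 29/4]
   → G = (-7/2, 1)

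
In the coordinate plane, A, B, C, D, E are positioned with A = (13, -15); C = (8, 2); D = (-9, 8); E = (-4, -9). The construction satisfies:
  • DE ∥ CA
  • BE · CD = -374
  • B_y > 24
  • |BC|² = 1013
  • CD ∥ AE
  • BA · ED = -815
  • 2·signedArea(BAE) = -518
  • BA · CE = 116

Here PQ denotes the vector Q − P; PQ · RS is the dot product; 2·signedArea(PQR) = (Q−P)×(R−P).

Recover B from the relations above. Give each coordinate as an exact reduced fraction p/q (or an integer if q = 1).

1. B_x = -14  [BA · CE = 116 ∩ BA · ED = -815]
2. B_y = 25  [BA · CE = 116 ∩ BA · ED = -815]
   → B = (-14, 25)

B = (-14, 25)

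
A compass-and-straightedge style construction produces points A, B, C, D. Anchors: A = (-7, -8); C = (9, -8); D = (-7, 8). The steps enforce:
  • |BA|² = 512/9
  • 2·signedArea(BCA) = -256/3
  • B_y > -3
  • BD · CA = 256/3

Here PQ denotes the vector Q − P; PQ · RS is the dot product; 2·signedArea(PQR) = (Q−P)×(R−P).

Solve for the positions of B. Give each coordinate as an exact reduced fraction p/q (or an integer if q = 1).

B = (-5/3, -8/3)

1. B_x = -5/3  [BD · CA = 256/3 ∩ 2·signedArea(BCA) = -256/3]
2. B_y = -8/3  [BD · CA = 256/3 ∩ 2·signedArea(BCA) = -256/3]
   → B = (-5/3, -8/3)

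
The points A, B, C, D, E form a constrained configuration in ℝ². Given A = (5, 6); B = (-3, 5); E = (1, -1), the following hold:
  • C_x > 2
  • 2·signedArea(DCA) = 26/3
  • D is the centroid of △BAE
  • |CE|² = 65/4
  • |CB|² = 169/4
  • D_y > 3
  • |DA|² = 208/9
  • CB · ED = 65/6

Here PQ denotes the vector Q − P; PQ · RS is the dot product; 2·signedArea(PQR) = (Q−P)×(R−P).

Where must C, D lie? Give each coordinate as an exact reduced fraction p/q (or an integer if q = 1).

C = (3, 5/2)
D = (1, 10/3)

1. D_x = 1  [D is the centroid of △BAE]
2. D_y = 10/3  [D is the centroid of △BAE]
   → D = (1, 10/3)
3. C_x = 3  [CB · ED = 65/6 ∩ 2·signedArea(DCA) = 26/3]
4. C_y = 5/2  [CB · ED = 65/6 ∩ 2·signedArea(DCA) = 26/3]
   → C = (3, 5/2)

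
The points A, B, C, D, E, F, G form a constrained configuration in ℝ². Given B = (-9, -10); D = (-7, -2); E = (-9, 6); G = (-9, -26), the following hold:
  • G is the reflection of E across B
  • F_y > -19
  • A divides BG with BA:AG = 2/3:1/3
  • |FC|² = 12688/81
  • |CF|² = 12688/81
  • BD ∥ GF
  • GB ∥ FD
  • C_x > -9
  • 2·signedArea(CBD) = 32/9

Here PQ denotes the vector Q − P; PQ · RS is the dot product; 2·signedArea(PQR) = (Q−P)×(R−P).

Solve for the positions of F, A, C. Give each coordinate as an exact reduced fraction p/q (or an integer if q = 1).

A = (-9, -62/3)
C = (-25/3, -50/9)
F = (-7, -18)

1. F_x = -7  [GB ∥ FD ∩ BD ∥ GF]
2. F_y = -18  [GB ∥ FD ∩ BD ∥ GF]
   → F = (-7, -18)
3. A_x = -9  [A divides BG with BA:AG = 2/3:1/3]
4. A_y = -62/3  [A divides BG with BA:AG = 2/3:1/3]
   → A = (-9, -62/3)
5. C_x = -25/3  [line -8·x + 2·y + -500/9 = 0 ∩ |CF|² = 12688/81]
6. C_y = -50/9  [line -8·x + 2·y + -500/9 = 0 ∩ |CF|² = 12688/81]
   → C = (-25/3, -50/9)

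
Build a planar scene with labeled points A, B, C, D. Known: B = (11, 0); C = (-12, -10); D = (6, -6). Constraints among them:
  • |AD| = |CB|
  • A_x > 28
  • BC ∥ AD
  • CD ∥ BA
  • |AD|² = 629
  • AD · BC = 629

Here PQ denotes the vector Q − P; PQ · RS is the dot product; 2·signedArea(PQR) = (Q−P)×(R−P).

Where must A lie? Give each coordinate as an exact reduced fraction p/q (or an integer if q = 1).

A = (29, 4)

1. A_x = 29  [BC ∥ AD ∩ CD ∥ BA]
2. A_y = 4  [BC ∥ AD ∩ CD ∥ BA]
   → A = (29, 4)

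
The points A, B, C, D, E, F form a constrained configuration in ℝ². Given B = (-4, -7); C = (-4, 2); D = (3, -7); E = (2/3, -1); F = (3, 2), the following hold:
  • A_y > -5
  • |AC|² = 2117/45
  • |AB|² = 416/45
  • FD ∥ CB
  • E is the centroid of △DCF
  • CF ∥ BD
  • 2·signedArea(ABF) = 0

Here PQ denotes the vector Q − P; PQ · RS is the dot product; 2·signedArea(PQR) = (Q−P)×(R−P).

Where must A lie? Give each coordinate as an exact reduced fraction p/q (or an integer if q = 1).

A = (-32/15, -23/5)

1. A_x = -32/15  [line -9·x + 7·y + 13 = 0 ∩ |AB|² = 416/45]
2. A_y = -23/5  [line -9·x + 7·y + 13 = 0 ∩ |AB|² = 416/45]
   → A = (-32/15, -23/5)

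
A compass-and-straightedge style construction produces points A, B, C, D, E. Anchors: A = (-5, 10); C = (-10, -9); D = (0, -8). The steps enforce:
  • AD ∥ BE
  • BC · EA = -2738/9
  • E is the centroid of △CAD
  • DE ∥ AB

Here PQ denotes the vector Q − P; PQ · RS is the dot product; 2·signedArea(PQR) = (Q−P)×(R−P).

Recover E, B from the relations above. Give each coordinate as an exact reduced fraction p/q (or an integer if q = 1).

B = (-10, 47/3)
E = (-5, -7/3)

1. E_x = -5  [E is the centroid of △CAD]
2. E_y = -7/3  [E is the centroid of △CAD]
   → E = (-5, -7/3)
3. B_x = -10  [AD ∥ BE ∩ DE ∥ AB]
4. B_y = 47/3  [AD ∥ BE ∩ DE ∥ AB]
   → B = (-10, 47/3)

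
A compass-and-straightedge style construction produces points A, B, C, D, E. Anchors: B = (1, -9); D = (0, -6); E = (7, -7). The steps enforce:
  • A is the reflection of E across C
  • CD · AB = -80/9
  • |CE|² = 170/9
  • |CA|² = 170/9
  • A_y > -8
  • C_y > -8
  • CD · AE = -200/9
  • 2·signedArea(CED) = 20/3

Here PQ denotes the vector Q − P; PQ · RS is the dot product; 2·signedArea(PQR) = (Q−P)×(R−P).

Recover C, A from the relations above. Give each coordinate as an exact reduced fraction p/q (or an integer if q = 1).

1. C_x = 8/3  [line -1·x + -7·y + -146/3 = 0 ∩ |CE|² = 170/9]
2. C_y = -22/3  [line -1·x + -7·y + -146/3 = 0 ∩ |CE|² = 170/9]
   → C = (8/3, -22/3)
3. A_x = -5/3  [CD · AB = -80/9 ∩ A is the reflection of E across C]
4. A_y = -23/3  [CD · AB = -80/9 ∩ A is the reflection of E across C]
   → A = (-5/3, -23/3)

A = (-5/3, -23/3)
C = (8/3, -22/3)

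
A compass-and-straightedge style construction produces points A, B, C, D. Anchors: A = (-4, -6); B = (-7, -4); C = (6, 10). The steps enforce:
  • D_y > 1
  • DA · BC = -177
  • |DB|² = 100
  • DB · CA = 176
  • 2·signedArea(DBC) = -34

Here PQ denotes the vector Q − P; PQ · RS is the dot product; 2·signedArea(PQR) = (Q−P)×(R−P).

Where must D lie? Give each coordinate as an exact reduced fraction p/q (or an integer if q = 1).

D = (1, 2)

1. D_x = 1  [DB · CA = 176 ∩ DA · BC = -177]
2. D_y = 2  [DB · CA = 176 ∩ DA · BC = -177]
   → D = (1, 2)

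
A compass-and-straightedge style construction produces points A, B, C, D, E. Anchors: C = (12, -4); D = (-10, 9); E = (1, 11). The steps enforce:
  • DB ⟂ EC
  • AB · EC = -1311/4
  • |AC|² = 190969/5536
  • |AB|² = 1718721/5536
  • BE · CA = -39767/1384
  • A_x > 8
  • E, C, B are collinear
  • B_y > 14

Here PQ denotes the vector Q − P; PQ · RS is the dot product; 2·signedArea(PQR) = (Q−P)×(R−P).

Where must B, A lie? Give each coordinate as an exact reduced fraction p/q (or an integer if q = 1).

1. B_x = -655/346  [E, C, B are collinear ∩ DB ⟂ EC]
2. B_y = 5171/346  [E, C, B are collinear ∩ DB ⟂ EC]
   → B = (-655/346, 5171/346)
3. A_x = 11801/1384  [line -11·x + 15·y + 331/4 = 0 ∩ |AC|² = 190969/5536]
4. A_y = 1019/1384  [line -11·x + 15·y + 331/4 = 0 ∩ |AC|² = 190969/5536]
   → A = (11801/1384, 1019/1384)

A = (11801/1384, 1019/1384)
B = (-655/346, 5171/346)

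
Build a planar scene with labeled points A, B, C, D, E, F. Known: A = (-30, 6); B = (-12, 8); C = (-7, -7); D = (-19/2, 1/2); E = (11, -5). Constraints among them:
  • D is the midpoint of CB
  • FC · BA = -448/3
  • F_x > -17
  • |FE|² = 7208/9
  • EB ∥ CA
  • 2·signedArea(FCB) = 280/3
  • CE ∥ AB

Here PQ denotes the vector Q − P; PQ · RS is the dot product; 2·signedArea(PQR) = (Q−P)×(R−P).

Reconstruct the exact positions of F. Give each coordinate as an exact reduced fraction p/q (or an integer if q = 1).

1. F_x = -49/3  [FC · BA = -448/3 ∩ 2·signedArea(FCB) = 280/3]
2. F_y = 7/3  [FC · BA = -448/3 ∩ 2·signedArea(FCB) = 280/3]
   → F = (-49/3, 7/3)

F = (-49/3, 7/3)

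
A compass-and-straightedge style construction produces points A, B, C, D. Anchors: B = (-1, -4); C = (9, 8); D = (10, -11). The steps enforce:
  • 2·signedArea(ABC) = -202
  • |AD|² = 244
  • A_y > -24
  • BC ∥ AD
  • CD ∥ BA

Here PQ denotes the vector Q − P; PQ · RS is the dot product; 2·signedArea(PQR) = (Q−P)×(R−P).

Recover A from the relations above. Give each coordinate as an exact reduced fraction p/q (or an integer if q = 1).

A = (0, -23)

1. A_x = 0  [BC ∥ AD ∩ CD ∥ BA]
2. A_y = -23  [BC ∥ AD ∩ CD ∥ BA]
   → A = (0, -23)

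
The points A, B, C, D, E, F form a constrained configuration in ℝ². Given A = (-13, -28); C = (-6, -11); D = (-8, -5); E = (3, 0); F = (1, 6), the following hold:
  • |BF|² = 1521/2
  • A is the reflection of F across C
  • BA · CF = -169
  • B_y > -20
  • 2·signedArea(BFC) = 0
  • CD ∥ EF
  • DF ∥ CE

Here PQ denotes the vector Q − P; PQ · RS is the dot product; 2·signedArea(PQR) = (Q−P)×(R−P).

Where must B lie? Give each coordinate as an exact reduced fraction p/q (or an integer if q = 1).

B = (-19/2, -39/2)

1. B_x = -19/2  [2·signedArea(BFC) = 0 ∩ BA · CF = -169]
2. B_y = -39/2  [2·signedArea(BFC) = 0 ∩ BA · CF = -169]
   → B = (-19/2, -39/2)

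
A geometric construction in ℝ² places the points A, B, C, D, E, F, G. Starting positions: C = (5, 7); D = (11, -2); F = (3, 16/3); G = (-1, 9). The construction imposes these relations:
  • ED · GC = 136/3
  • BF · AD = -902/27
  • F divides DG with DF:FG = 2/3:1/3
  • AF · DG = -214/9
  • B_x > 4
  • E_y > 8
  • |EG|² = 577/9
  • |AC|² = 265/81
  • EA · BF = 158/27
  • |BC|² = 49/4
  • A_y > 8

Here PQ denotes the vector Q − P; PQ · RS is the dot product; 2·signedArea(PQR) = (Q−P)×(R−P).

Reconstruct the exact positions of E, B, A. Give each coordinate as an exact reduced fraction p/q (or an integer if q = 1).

1. E_x = 7  [line -6·x + 2·y + 74/3 = 0 ∩ |EG|² = 577/9]
2. E_y = 26/3  [line -6·x + 2·y + 74/3 = 0 ∩ |EG|² = 577/9]
   → E = (7, 26/3)
3. A_x = 11/3  [line 12·x + -11·y + 418/9 = 0 ∩ |AC|² = 265/81]
4. A_y = 74/9  [line 12·x + -11·y + 418/9 = 0 ∩ |AC|² = 265/81]
   → A = (11/3, 74/9)
5. B_x = 5  [BF · AD = -902/27 ∩ EA · BF = 158/27]
6. B_y = 7/2  [BF · AD = -902/27 ∩ EA · BF = 158/27]
   → B = (5, 7/2)

A = (11/3, 74/9)
B = (5, 7/2)
E = (7, 26/3)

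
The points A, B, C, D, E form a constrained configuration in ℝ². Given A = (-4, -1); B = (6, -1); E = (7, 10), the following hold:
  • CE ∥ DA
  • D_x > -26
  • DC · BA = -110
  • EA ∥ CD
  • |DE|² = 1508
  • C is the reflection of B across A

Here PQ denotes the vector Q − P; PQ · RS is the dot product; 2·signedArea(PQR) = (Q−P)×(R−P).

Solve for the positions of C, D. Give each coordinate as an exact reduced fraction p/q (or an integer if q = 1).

C = (-14, -1)
D = (-25, -12)

1. C_x = -14  [C is the reflection of B across A]
2. C_y = -1  [C is the reflection of B across A]
   → C = (-14, -1)
3. D_x = -25  [CE ∥ DA ∩ EA ∥ CD]
4. D_y = -12  [CE ∥ DA ∩ EA ∥ CD]
   → D = (-25, -12)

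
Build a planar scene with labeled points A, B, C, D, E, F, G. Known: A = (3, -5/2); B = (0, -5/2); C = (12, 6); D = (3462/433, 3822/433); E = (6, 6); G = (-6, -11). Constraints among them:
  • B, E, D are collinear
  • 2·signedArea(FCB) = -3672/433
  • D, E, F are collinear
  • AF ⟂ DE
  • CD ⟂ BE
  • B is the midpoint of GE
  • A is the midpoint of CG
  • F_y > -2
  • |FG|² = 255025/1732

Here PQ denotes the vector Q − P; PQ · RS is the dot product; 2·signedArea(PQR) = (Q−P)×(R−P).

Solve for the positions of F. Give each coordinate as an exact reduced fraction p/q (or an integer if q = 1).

F = (432/433, -941/866)

1. F_x = 432/433  [D, E, F are collinear ∩ AF ⟂ DE]
2. F_y = -941/866  [D, E, F are collinear ∩ AF ⟂ DE]
   → F = (432/433, -941/866)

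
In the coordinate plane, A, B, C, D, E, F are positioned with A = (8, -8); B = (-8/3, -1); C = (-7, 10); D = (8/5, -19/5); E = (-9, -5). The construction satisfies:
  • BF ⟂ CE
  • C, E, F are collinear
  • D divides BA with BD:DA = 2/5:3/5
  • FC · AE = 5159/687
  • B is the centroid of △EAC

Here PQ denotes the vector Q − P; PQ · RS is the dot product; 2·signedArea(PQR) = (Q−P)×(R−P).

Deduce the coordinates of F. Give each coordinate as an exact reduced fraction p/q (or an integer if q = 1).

F = (-5747/687, -55/229)

1. F_x = -5747/687  [C, E, F are collinear ∩ BF ⟂ CE]
2. F_y = -55/229  [C, E, F are collinear ∩ BF ⟂ CE]
   → F = (-5747/687, -55/229)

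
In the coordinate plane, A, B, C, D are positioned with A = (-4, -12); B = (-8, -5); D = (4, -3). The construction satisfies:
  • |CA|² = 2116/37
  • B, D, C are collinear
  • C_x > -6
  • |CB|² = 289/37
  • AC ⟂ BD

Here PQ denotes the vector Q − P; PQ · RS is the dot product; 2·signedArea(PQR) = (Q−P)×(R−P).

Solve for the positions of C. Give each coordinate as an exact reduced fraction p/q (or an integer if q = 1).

C = (-194/37, -168/37)

1. C_x = -194/37  [B, D, C are collinear ∩ AC ⟂ BD]
2. C_y = -168/37  [B, D, C are collinear ∩ AC ⟂ BD]
   → C = (-194/37, -168/37)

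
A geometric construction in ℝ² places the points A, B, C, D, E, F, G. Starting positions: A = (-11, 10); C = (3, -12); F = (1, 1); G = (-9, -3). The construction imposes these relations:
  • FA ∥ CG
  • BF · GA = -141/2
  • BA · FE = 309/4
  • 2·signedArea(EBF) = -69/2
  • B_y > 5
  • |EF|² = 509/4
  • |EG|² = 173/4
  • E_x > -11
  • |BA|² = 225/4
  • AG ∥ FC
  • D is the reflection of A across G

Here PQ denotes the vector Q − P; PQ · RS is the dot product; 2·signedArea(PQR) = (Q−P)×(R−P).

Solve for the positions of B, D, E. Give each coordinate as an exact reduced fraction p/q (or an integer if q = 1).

B = (-5, 11/2)
D = (-7, -16)
E = (-10, 7/2)

1. B_x = -5  [line 2·x + -13·y + 163/2 = 0 ∩ |BA|² = 225/4]
2. B_y = 11/2  [line 2·x + -13·y + 163/2 = 0 ∩ |BA|² = 225/4]
   → B = (-5, 11/2)
3. D_x = -7  [D is the reflection of A across G]
4. D_y = -16  [D is the reflection of A across G]
   → D = (-7, -16)
5. E_x = -10  [2·signedArea(EBF) = -69/2 ∩ BA · FE = 309/4]
6. E_y = 7/2  [2·signedArea(EBF) = -69/2 ∩ BA · FE = 309/4]
   → E = (-10, 7/2)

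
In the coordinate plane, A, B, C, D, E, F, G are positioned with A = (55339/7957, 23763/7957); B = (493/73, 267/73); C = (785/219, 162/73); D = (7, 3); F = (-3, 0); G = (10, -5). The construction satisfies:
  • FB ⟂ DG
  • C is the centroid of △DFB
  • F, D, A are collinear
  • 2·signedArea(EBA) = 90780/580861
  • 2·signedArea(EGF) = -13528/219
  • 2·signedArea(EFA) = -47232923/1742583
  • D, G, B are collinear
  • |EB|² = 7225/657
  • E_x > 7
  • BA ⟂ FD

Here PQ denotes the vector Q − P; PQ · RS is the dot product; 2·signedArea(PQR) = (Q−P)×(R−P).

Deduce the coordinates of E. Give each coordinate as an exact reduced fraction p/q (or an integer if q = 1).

1. E_x = 578/73  [2·signedArea(EFA) = -47232923/1742583 ∩ 2·signedArea(EBA) = 90780/580861]
2. E_y = 121/219  [2·signedArea(EFA) = -47232923/1742583 ∩ 2·signedArea(EBA) = 90780/580861]
   → E = (578/73, 121/219)

E = (578/73, 121/219)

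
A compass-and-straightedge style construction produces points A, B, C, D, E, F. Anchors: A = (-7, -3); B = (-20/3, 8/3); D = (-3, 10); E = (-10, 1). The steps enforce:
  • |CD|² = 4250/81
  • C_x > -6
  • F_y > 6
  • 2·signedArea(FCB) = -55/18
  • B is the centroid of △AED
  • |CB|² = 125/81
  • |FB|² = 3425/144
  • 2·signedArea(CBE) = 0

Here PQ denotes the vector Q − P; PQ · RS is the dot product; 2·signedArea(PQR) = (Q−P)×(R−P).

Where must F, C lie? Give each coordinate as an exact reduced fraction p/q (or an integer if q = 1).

1. C_x = -50/9  [line 5/3·x + -10/3·y + 20 = 0 ∩ |CB|² = 125/81]
2. C_y = 29/9  [line 5/3·x + -10/3·y + 20 = 0 ∩ |CB|² = 125/81]
   → C = (-50/9, 29/9)
3. F_x = -4  [line 5/9·x + -10/9·y + 175/18 = 0 ∩ |FB|² = 3425/144]
4. F_y = 27/4  [line 5/9·x + -10/9·y + 175/18 = 0 ∩ |FB|² = 3425/144]
   → F = (-4, 27/4)

C = (-50/9, 29/9)
F = (-4, 27/4)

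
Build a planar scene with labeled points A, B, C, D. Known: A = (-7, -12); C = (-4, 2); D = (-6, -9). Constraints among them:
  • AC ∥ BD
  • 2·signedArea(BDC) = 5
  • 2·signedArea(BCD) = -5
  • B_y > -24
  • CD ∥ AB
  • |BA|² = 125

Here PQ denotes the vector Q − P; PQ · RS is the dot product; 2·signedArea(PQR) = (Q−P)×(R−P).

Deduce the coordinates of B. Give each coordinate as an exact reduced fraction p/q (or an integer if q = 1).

B = (-9, -23)

1. B_x = -9  [AC ∥ BD ∩ CD ∥ AB]
2. B_y = -23  [AC ∥ BD ∩ CD ∥ AB]
   → B = (-9, -23)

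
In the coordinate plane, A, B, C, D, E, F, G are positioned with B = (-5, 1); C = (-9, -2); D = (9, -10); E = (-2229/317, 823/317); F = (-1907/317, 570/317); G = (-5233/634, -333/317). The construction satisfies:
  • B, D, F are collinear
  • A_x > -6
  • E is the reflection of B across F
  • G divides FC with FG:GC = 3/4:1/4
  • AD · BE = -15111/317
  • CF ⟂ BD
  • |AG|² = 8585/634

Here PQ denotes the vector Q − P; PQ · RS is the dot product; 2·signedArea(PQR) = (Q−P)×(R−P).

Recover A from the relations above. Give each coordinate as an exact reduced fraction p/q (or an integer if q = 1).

1. A_x = -1746/317  [line 644/317·x + -506/317·y + 4255/317 = 0 ∩ |AG|² = 8585/634]
2. A_y = 887/634  [line 644/317·x + -506/317·y + 4255/317 = 0 ∩ |AG|² = 8585/634]
   → A = (-1746/317, 887/634)

A = (-1746/317, 887/634)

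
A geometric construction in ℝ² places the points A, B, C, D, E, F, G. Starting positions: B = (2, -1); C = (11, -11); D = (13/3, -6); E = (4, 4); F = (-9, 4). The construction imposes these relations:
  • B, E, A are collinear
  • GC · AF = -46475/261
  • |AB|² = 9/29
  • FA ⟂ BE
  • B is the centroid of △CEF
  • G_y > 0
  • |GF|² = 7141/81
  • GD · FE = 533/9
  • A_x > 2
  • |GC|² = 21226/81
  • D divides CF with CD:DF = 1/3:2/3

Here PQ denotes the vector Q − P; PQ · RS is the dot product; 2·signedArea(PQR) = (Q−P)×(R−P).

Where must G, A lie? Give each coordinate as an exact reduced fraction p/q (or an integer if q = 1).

A = (64/29, -14/29)
G = (-2/9, 2/3)

1. G_x = -2/9  [GD · FE = 533/9]
2. G_y = 2/3  [|GC|² = 21226/81]
   → G = (-2/9, 2/3)
3. A_x = 64/29  [GC · AF = -46475/261 ∩ B, E, A are collinear]
4. A_y = -14/29  [GC · AF = -46475/261 ∩ B, E, A are collinear]
   → A = (64/29, -14/29)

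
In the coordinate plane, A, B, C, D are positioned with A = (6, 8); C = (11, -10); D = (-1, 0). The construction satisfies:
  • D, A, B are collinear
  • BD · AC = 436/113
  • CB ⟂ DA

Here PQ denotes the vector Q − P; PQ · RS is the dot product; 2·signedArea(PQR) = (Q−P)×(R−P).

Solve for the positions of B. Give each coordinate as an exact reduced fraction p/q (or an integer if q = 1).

1. B_x = -85/113  [D, A, B are collinear ∩ CB ⟂ DA]
2. B_y = 32/113  [D, A, B are collinear ∩ CB ⟂ DA]
   → B = (-85/113, 32/113)

B = (-85/113, 32/113)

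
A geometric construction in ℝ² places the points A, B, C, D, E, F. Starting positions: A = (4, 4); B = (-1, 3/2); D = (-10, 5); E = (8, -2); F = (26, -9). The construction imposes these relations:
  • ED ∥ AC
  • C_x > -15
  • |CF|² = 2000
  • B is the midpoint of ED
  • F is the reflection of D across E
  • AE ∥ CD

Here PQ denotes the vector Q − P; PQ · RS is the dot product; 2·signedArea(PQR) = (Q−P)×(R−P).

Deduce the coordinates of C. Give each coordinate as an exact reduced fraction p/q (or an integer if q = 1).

1. C_x = -14  [AE ∥ CD ∩ ED ∥ AC]
2. C_y = 11  [AE ∥ CD ∩ ED ∥ AC]
   → C = (-14, 11)

C = (-14, 11)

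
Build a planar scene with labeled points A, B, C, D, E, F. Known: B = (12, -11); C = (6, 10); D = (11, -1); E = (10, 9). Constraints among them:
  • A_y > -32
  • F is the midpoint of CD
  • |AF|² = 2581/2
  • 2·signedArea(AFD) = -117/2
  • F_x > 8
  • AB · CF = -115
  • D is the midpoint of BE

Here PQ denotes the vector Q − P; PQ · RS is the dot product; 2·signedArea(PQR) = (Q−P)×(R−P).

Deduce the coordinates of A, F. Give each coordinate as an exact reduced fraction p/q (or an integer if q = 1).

1. F_x = 17/2  [F is the midpoint of CD]
2. F_y = 9/2  [F is the midpoint of CD]
   → F = (17/2, 9/2)
3. A_x = 14  [AB · CF = -115 ∩ 2·signedArea(AFD) = -117/2]
4. A_y = -31  [AB · CF = -115 ∩ 2·signedArea(AFD) = -117/2]
   → A = (14, -31)

A = (14, -31)
F = (17/2, 9/2)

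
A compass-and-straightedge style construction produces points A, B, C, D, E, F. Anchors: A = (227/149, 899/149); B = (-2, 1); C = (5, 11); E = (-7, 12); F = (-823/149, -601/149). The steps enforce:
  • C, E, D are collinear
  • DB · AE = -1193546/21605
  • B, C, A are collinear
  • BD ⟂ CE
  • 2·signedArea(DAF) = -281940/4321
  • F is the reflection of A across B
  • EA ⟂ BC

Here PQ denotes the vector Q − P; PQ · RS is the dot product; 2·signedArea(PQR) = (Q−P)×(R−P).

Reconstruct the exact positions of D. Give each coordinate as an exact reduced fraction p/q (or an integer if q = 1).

D = (-163/145, 1669/145)

1. D_x = -163/145  [C, E, D are collinear ∩ BD ⟂ CE]
2. D_y = 1669/145  [C, E, D are collinear ∩ BD ⟂ CE]
   → D = (-163/145, 1669/145)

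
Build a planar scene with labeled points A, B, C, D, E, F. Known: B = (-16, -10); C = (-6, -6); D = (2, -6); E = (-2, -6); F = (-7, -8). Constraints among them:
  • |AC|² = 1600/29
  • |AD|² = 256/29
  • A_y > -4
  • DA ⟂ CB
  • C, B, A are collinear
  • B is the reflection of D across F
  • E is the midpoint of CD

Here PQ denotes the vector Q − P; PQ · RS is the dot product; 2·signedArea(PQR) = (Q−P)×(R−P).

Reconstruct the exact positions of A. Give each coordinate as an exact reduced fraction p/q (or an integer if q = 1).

A = (26/29, -94/29)

1. A_x = 26/29  [C, B, A are collinear ∩ DA ⟂ CB]
2. A_y = -94/29  [C, B, A are collinear ∩ DA ⟂ CB]
   → A = (26/29, -94/29)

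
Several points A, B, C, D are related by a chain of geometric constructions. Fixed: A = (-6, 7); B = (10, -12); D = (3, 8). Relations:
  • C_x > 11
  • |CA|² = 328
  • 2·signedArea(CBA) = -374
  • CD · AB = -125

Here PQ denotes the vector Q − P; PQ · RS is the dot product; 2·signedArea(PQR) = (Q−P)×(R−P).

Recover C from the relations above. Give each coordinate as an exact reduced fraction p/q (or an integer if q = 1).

C = (12, 9)

1. C_x = 12  [2·signedArea(CBA) = -374 ∩ CD · AB = -125]
2. C_y = 9  [2·signedArea(CBA) = -374 ∩ CD · AB = -125]
   → C = (12, 9)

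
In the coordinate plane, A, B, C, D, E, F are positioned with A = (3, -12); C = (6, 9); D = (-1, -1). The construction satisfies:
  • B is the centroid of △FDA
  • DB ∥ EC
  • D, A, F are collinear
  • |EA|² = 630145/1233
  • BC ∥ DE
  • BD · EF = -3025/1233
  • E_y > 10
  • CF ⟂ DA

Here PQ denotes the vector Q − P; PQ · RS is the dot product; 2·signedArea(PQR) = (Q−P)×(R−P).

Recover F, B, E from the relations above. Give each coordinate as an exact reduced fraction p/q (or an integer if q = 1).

1. F_x = -465/137  [D, A, F are collinear ∩ CF ⟂ DA]
2. F_y = 765/137  [D, A, F are collinear ∩ CF ⟂ DA]
   → F = (-465/137, 765/137)
3. B_x = -191/411  [B is the centroid of △FDA]
4. B_y = -1016/411  [B is the centroid of △FDA]
   → B = (-191/411, -1016/411)
5. E_x = 2246/411  [DB ∥ EC ∩ BC ∥ DE]
6. E_y = 4304/411  [DB ∥ EC ∩ BC ∥ DE]
   → E = (2246/411, 4304/411)

B = (-191/411, -1016/411)
E = (2246/411, 4304/411)
F = (-465/137, 765/137)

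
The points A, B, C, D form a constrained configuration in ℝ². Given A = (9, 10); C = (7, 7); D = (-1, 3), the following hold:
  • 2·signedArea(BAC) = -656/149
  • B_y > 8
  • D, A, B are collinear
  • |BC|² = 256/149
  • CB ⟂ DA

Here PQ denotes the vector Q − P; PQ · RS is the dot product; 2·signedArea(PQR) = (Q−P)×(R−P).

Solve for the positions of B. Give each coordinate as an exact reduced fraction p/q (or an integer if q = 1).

1. B_x = 931/149  [D, A, B are collinear ∩ CB ⟂ DA]
2. B_y = 1203/149  [D, A, B are collinear ∩ CB ⟂ DA]
   → B = (931/149, 1203/149)

B = (931/149, 1203/149)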